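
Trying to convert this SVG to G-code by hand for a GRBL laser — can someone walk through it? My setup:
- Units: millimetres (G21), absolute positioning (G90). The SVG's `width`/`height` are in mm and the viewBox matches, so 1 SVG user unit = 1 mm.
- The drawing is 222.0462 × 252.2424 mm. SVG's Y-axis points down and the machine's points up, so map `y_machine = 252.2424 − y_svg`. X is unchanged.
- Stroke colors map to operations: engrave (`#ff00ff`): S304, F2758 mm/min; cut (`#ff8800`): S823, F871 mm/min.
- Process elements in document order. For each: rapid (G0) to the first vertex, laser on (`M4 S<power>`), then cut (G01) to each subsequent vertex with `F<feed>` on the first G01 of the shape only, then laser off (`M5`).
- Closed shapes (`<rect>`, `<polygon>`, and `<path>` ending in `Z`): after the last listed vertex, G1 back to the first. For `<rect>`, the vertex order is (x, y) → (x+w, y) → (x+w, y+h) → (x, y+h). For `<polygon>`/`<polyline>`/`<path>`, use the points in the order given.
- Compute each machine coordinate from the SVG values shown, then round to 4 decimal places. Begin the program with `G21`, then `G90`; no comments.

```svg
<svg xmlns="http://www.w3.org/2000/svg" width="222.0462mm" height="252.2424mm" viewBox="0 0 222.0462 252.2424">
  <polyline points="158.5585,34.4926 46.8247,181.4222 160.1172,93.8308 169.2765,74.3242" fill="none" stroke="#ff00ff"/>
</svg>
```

G21
G90
G0 X158.5585 Y217.7498
M4 S304
G01 X46.8247 Y70.8202 F2758
G01 X160.1172 Y158.4116
G01 X169.2765 Y177.9182
M5

1 u = 1 mm; y_m = 252.2424 − y.

[1] `<polyline>` open polyline, #ff00ff→engrave S304 F2758: (158.5585,217.7498) → (46.8247,70.8202) → (160.1172,158.4116) → (169.2765,177.9182)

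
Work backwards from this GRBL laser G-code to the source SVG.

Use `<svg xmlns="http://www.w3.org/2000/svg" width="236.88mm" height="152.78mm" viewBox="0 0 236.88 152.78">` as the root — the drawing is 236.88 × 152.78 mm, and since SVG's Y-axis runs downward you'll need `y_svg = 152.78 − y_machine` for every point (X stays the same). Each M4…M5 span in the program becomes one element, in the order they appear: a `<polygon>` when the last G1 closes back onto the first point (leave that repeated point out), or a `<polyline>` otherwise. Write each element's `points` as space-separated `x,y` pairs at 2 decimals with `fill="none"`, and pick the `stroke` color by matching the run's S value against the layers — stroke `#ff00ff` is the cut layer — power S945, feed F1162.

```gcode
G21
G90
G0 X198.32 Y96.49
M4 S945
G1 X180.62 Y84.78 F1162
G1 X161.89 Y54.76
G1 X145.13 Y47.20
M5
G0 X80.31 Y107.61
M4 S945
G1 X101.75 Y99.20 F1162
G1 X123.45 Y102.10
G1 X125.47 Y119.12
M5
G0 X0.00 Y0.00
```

Machine Y-up, SVG Y-down with viewBox height 152.78, so y_svg = 152.78 − y_machine; X carries over. Every run uses S945, so all elements get stroke `#ff00ff` (cut).

Run 1: The run is open, so emit a `<polyline>` with points (Y-flipped): 198.32,56.29 180.62,68.00 161.89,98.02 145.13,105.58.

Run 2: The run is open, so emit a `<polyline>` with points (Y-flipped): 80.31,45.17 101.75,53.58 123.45,50.68 125.47,33.66.

<svg xmlns="http://www.w3.org/2000/svg" width="236.88mm" height="152.78mm" viewBox="0 0 236.88 152.78">
  <polyline points="198.32,56.29 180.62,68.00 161.89,98.02 145.13,105.58" fill="none" stroke="#ff00ff"/>
  <polyline points="80.31,45.17 101.75,53.58 123.45,50.68 125.47,33.66" fill="none" stroke="#ff00ff"/>
</svg>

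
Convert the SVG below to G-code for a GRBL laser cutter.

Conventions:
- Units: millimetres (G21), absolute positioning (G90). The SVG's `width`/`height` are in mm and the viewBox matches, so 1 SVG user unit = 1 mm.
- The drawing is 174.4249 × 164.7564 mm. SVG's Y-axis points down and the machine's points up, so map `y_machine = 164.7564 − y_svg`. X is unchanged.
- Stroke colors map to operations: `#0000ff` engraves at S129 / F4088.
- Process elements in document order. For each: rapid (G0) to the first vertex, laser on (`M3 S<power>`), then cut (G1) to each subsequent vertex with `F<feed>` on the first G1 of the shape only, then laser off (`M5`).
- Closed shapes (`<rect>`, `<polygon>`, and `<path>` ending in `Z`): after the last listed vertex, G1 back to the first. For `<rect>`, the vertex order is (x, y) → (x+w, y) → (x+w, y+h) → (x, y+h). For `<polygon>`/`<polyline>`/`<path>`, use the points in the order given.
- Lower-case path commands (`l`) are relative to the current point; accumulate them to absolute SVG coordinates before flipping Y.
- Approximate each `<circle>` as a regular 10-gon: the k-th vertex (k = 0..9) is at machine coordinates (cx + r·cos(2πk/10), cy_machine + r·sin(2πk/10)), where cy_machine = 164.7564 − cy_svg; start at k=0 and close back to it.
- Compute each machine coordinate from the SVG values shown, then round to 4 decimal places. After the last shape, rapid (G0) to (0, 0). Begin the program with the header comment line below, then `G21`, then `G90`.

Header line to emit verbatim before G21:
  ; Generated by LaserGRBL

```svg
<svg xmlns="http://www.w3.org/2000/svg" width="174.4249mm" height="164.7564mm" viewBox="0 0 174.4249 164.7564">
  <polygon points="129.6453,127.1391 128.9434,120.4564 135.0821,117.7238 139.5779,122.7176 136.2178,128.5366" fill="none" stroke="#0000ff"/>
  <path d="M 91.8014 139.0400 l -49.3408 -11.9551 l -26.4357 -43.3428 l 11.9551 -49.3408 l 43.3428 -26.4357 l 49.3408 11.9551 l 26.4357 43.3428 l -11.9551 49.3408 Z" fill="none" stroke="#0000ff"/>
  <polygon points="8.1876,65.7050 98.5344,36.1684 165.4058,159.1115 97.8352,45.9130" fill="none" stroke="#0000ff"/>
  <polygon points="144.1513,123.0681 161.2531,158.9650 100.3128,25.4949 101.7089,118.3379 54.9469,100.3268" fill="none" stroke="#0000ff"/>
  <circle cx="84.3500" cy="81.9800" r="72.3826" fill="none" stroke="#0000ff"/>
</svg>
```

; Generated by LaserGRBL
G21
G90
G0 X129.6453 Y37.6173
M3 S129
G1 X128.9434 Y44.3000 F4088
G1 X135.0821 Y47.0326
G1 X139.5779 Y42.0388
G1 X136.2178 Y36.2198
G1 X129.6453 Y37.6173
M5
G0 X91.8014 Y25.7164
M3 S129
G1 X42.4606 Y37.6715 F4088
G1 X16.0249 Y81.0143
G1 X27.9800 Y130.3551
G1 X71.3228 Y156.7908
G1 X120.6636 Y144.8357
G1 X147.0993 Y101.4929
G1 X135.1442 Y52.1521
G1 X91.8014 Y25.7164
M5
G0 X8.1876 Y99.0514
M3 S129
G1 X98.5344 Y128.5880 F4088
G1 X165.4058 Y5.6449
G1 X97.8352 Y118.8434
G1 X8.1876 Y99.0514
M5
G0 X144.1513 Y41.6883
M3 S129
G1 X161.2531 Y5.7914 F4088
G1 X100.3128 Y139.2615
G1 X101.7089 Y46.4185
G1 X54.9469 Y64.4296
G1 X144.1513 Y41.6883
M5
G0 X156.7326 Y82.7764
M3 S129
G1 X142.9088 Y125.3218 F4088
G1 X106.7175 Y151.6163
G1 X61.9825 Y151.6163
G1 X25.7912 Y125.3218
G1 X11.9674 Y82.7764
G1 X25.7912 Y40.2310
G1 X61.9825 Y13.9365
G1 X106.7175 Y13.9365
G1 X142.9088 Y40.2310
G1 X156.7326 Y82.7764
M5
G0 X0.0000 Y0.0000

Since the viewBox matches the mm dimensions, user units are millimetres directly. The only transform is the Y-flip y_m = 164.7564 − y_svg.

Shape 1 is a regular polygon drawn with `<polygon>`. Its stroke #0000ff means engrave at S129, F4088. After flipping Y the toolpath is (129.6453,37.6173) → (128.9434,44.3000) → (135.0821,47.0326) → (139.5779,42.0388) → (136.2178,36.2198) → (129.6453,37.6173), returning to the start.

Shape 2 is a regular polygon drawn with `<path>`. Its stroke #0000ff means engrave at S129, F4088. After flipping Y the toolpath is (91.8014,25.7164) → (42.4606,37.6715) → (16.0249,81.0143) → (27.9800,130.3551) → (71.3228,156.7908) → (120.6636,144.8357) → (147.0993,101.4929) → (135.1442,52.1521) → (91.8014,25.7164), returning to the start.

Shape 3 is a closed polygon drawn with `<polygon>`. Its stroke #0000ff means engrave at S129, F4088. After flipping Y the toolpath is (8.1876,99.0514) → (98.5344,128.5880) → (165.4058,5.6449) → (97.8352,118.8434) → (8.1876,99.0514), returning to the start.

Shape 4 is a closed polygon drawn with `<polygon>`. Its stroke #0000ff means engrave at S129, F4088. After flipping Y the toolpath is (144.1513,41.6883) → (161.2531,5.7914) → (100.3128,139.2615) → (101.7089,46.4185) → (54.9469,64.4296) → (144.1513,41.6883), returning to the start.

Shape 5 is a circle drawn with `<circle>`. Its stroke #0000ff means engrave at S129, F4088. After flipping Y the toolpath is (156.7326,82.7764) → (142.9088,125.3218) → (106.7175,151.6163) → (61.9825,151.6163) → (25.7912,125.3218) → (11.9674,82.7764) → (25.7912,40.2310) → (61.9825,13.9365) → (106.7175,13.9365) → (142.9088,40.2310) → (156.7326,82.7764), returning to the start.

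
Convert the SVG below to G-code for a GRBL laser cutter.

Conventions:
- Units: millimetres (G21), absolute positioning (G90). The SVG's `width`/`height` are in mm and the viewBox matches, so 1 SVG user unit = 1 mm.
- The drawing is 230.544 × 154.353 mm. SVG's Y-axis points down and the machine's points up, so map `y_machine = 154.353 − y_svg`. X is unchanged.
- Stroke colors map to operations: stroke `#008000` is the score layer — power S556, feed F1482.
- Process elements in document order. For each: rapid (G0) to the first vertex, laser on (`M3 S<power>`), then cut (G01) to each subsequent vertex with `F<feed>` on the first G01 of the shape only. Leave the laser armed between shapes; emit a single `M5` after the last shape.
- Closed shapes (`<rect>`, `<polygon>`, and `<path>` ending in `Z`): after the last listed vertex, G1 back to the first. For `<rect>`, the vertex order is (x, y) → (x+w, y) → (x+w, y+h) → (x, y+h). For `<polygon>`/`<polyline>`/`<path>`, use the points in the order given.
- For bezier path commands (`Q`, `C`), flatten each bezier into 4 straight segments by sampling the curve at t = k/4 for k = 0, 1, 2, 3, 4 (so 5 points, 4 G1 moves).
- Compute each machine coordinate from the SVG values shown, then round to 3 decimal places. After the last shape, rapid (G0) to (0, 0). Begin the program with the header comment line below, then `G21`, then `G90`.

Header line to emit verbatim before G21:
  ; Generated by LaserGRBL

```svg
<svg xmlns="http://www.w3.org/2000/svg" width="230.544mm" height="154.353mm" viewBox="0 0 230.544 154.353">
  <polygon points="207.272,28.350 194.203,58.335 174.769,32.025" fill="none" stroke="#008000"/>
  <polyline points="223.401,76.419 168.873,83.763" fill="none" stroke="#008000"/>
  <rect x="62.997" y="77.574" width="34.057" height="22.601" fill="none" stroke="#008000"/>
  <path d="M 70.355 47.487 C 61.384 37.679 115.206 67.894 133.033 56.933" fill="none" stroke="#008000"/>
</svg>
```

; Generated by LaserGRBL
G21
G90
G0 X207.272 Y126.003
M3 S556
G01 X194.203 Y96.018 F1482
G01 X174.769 Y122.328
G01 X207.272 Y126.003
G0 X223.401 Y77.934
M3 S556
G01 X168.873 Y70.590 F1482
G0 X62.997 Y76.779
M3 S556
G01 X97.054 Y76.779 F1482
G01 X97.054 Y54.178
G01 X62.997 Y54.178
G01 X62.997 Y76.779
G0 X70.355 Y106.866
M3 S556
G01 X73.857 Y107.986 F1482
G01 X91.645 Y101.711
G01 X114.457 Y95.651
G01 X133.033 Y97.420
M5
G0 X0.000 Y0.000

viewBox `0 0 230.544 154.353` with mm width/height → 1 unit = 1 mm. Flip: y_m = 154.353 − y_svg.

**Shape 1** — `<polygon>` regular polygon, stroke `#008000` → score (S556, F1482). Machine vertices: (207.272,126.003) → (194.203,96.018) → (174.769,122.328) → (207.272,126.003). Closed: final G1 returns to the first vertex.

**Shape 2** — `<polyline>` line segment, stroke `#008000` → score (S556, F1482). Machine vertices: (223.401,77.934) → (168.873,70.590). Open path.

**Shape 3** — `<rect>` rectangle, stroke `#008000` → score (S556, F1482). Machine vertices: (62.997,76.779) → (97.054,76.779) → (97.054,54.178) → (62.997,54.178) → (62.997,76.779). Closed: final G1 returns to the first vertex.

**Shape 4** — `<path>` cubic bezier, stroke `#008000` → score (S556, F1482). Control points (SVG): P0=(70.355,47.487), P1=(61.384,37.679), P2=(115.206,67.894), P3=(133.033,56.933); sampled at t=k/4. Machine vertices: (70.355,106.866) → (73.857,107.986) → (91.645,101.711) → (114.457,95.651) → (133.033,97.420). Open path.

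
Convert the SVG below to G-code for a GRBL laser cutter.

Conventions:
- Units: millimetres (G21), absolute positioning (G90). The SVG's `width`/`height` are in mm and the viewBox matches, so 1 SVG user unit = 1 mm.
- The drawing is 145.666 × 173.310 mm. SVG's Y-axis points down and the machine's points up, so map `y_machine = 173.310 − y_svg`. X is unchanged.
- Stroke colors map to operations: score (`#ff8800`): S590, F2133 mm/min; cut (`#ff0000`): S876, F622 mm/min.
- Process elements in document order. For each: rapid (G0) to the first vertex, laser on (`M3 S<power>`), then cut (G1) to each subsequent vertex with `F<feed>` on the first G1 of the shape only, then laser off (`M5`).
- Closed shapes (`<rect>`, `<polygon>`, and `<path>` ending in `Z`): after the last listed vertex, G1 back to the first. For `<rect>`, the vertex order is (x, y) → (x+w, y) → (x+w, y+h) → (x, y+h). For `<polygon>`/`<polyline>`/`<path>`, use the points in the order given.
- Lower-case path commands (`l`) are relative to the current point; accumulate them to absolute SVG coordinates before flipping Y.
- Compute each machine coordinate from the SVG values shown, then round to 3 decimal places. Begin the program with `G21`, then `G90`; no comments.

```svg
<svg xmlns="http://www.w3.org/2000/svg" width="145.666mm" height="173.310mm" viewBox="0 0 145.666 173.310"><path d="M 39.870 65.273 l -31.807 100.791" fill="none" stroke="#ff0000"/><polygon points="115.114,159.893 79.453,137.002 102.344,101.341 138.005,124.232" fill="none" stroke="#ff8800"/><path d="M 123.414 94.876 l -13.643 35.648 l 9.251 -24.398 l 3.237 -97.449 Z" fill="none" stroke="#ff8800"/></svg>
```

Since the viewBox matches the mm dimensions, user units are millimetres directly. The only transform is the Y-flip y_m = 173.310 − y_svg.

Shape 1 is a line segment drawn with `<path>`. Its stroke #ff0000 means cut at S876, F622. After flipping Y the toolpath is (39.870,108.037) → (8.063,7.246).

Shape 2 is a regular polygon drawn with `<polygon>`. Its stroke #ff8800 means score at S590, F2133. After flipping Y the toolpath is (115.114,13.417) → (79.453,36.308) → (102.344,71.969) → (138.005,49.078) → (115.114,13.417), returning to the start.

Shape 3 is a closed polygon drawn with `<path>`. Its stroke #ff8800 means score at S590, F2133. After flipping Y the toolpath is (123.414,78.434) → (109.771,42.786) → (119.022,67.184) → (122.259,164.633) → (123.414,78.434), returning to the start.

G21
G90
G0 X39.870 Y108.037
M3 S876
G1 X8.063 Y7.246 F622
M5
G0 X115.114 Y13.417
M3 S590
G1 X79.453 Y36.308 F2133
G1 X102.344 Y71.969
G1 X138.005 Y49.078
G1 X115.114 Y13.417
M5
G0 X123.414 Y78.434
M3 S590
G1 X109.771 Y42.786 F2133
G1 X119.022 Y67.184
G1 X122.259 Y164.633
G1 X123.414 Y78.434
M5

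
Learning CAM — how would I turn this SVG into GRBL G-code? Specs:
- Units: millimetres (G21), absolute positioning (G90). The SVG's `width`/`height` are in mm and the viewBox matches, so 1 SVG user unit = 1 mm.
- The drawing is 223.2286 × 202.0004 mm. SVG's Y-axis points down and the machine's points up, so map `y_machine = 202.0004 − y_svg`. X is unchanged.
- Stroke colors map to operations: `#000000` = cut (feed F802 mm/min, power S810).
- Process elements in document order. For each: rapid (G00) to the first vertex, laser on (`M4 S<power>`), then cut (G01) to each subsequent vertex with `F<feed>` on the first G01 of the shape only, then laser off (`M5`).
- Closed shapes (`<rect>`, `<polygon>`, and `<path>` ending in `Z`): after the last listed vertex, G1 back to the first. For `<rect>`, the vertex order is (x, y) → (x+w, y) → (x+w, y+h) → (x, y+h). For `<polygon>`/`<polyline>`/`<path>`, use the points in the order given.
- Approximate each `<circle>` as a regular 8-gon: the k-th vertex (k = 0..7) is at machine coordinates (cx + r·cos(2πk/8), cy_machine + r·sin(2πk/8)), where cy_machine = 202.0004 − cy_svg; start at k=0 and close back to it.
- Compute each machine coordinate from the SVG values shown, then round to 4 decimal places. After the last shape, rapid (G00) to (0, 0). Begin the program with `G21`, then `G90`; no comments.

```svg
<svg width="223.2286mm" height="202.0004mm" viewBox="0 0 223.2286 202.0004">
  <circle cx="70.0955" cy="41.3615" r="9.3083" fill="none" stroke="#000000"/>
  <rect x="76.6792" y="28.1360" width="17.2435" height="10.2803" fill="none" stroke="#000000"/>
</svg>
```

G21
G90
G00 X79.4038 Y160.6389
M4 S810
G01 X76.6775 Y167.2209 F802
G01 X70.0955 Y169.9472
G01 X63.5135 Y167.2209
G01 X60.7872 Y160.6389
G01 X63.5135 Y154.0569
G01 X70.0955 Y151.3306
G01 X76.6775 Y154.0569
G01 X79.4038 Y160.6389
M5
G00 X76.6792 Y173.8644
M4 S810
G01 X93.9227 Y173.8644 F802
G01 X93.9227 Y163.5841
G01 X76.6792 Y163.5841
G01 X76.6792 Y173.8644
M5
G00 X0.0000 Y0.0000

1 u = 1 mm; y_m = 202.0004 − y.

[1] `<circle>` circle, #000000→cut S810 F802: (79.4038,160.6389) → (76.6775,167.2209) → (70.0955,169.9472) → (63.5135,167.2209) → (60.7872,160.6389) → (63.5135,154.0569) → (70.0955,151.3306) → (76.6775,154.0569) → (79.4038,160.6389) (closed)

[2] `<rect>` rectangle, #000000→cut S810 F802: (76.6792,173.8644) → (93.9227,173.8644) → (93.9227,163.5841) → (76.6792,163.5841) → (76.6792,173.8644) (closed)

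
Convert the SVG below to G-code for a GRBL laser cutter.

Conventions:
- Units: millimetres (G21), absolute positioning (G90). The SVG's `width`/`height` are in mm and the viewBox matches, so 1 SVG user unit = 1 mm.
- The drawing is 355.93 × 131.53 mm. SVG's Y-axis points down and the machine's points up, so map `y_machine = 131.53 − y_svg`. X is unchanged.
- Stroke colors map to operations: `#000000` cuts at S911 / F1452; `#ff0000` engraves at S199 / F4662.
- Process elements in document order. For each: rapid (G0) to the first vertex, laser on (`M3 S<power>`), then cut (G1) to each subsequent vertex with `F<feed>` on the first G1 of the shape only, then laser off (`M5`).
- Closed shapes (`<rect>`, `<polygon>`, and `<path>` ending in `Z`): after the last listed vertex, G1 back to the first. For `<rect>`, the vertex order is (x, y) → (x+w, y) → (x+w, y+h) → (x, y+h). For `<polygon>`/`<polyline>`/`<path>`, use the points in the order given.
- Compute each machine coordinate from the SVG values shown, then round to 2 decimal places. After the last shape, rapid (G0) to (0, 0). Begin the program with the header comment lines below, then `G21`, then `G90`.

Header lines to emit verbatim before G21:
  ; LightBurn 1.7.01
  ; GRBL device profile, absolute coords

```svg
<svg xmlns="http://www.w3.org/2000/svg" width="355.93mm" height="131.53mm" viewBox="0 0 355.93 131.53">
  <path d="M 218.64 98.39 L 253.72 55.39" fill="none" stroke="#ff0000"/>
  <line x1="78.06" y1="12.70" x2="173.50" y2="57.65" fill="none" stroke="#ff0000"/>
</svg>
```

; LightBurn 1.7.01
; GRBL device profile, absolute coords
G21
G90
G0 X218.64 Y33.14
M3 S199
G1 X253.72 Y76.14 F4662
M5
G0 X78.06 Y118.83
M3 S199
G1 X173.50 Y73.88 F4662
M5
G0 X0.00 Y0.00

viewBox `0 0 355.93 131.53` with mm width/height → 1 unit = 1 mm. Flip: y_m = 131.53 − y_svg.

**Shape 1** — `<path>` line segment, stroke `#ff0000` → engrave (S199, F4662). Machine vertices: (218.64,33.14) → (253.72,76.14). Open path.

**Shape 2** — `<line>` line segment, stroke `#ff0000` → engrave (S199, F4662). Machine vertices: (78.06,118.83) → (173.50,73.88). Open path.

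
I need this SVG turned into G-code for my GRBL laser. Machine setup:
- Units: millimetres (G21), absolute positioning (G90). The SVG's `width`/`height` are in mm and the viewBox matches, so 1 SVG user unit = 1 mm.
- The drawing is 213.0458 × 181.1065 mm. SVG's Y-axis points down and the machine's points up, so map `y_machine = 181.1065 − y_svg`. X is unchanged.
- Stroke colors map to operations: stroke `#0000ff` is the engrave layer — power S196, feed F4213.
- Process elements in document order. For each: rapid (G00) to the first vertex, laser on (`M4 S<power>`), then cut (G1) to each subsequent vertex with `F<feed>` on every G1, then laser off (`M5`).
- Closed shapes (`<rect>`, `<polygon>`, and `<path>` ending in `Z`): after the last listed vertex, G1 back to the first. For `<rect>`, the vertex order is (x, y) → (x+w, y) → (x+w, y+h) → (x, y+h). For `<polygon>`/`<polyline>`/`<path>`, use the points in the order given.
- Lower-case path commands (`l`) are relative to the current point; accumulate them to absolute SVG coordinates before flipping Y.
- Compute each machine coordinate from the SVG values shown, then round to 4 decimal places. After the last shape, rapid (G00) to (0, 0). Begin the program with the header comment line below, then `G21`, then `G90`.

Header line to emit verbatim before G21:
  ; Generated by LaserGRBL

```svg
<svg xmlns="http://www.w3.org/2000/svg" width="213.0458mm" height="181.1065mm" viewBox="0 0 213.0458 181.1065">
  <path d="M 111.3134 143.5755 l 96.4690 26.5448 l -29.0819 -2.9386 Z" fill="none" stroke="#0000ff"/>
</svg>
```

; Generated by LaserGRBL
G21
G90
G00 X111.3134 Y37.5310
M4 S196
G1 X207.7824 Y10.9862 F4213
G1 X178.7005 Y13.9248 F4213
G1 X111.3134 Y37.5310 F4213
M5
G00 X0.0000 Y0.0000

Since the viewBox matches the mm dimensions, user units are millimetres directly. The only transform is the Y-flip y_m = 181.1065 − y_svg.

Shape 1 is a closed polygon drawn with `<path>`. Its stroke #0000ff means engrave at S196, F4213. After flipping Y the toolpath is (111.3134,37.5310) → (207.7824,10.9862) → (178.7005,13.9248) → (111.3134,37.5310), returning to the start.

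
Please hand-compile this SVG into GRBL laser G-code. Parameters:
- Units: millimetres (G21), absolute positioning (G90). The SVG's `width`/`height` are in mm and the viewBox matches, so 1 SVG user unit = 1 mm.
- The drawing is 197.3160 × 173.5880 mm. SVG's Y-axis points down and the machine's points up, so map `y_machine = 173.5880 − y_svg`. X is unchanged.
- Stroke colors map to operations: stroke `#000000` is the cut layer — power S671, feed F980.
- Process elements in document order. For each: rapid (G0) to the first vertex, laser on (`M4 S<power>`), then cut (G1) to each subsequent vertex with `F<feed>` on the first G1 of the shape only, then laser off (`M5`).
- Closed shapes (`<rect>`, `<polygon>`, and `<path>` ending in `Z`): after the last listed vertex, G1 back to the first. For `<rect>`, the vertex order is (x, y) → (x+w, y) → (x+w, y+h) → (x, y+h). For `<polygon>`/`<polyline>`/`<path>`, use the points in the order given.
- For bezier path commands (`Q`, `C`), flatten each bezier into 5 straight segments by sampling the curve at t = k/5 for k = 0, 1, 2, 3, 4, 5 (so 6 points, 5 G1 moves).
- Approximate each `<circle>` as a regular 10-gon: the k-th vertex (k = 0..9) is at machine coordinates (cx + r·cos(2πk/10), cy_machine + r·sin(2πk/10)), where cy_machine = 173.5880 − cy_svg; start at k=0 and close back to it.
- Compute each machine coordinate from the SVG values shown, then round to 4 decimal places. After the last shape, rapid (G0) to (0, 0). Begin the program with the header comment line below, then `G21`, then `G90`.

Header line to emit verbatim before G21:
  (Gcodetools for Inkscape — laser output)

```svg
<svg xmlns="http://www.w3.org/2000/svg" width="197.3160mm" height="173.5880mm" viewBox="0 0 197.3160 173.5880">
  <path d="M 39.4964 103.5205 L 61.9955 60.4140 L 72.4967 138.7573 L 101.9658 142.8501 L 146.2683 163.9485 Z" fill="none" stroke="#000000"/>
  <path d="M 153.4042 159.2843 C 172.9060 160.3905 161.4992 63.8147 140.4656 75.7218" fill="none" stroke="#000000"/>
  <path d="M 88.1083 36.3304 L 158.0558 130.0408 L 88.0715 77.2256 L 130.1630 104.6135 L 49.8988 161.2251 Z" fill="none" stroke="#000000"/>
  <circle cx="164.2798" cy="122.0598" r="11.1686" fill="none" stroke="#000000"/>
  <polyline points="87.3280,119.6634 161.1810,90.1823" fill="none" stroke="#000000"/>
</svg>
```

Since the viewBox matches the mm dimensions, user units are millimetres directly. The only transform is the Y-flip y_m = 173.5880 − y_svg.

Shape 1 is a closed polygon drawn with `<path>`. Its stroke #000000 means cut at S671, F980. After flipping Y the toolpath is (39.4964,70.0675) → (61.9955,113.1740) → (72.4967,34.8307) → (101.9658,30.7379) → (146.2683,9.6395) → (39.4964,70.0675), returning to the start.

Shape 2 is a cubic bezier drawn with `<path>`. Its stroke #000000 means cut at S671, F980. After flipping Y the toolpath is (153.4042,14.3037) → (161.5665,23.7125) → (163.3323,46.6691) → (159.7230,73.2775) → (151.7603,93.6418) → (140.4656,97.8662).

Shape 3 is a closed polygon drawn with `<path>`. Its stroke #000000 means cut at S671, F980. After flipping Y the toolpath is (88.1083,137.2576) → (158.0558,43.5472) → (88.0715,96.3624) → (130.1630,68.9745) → (49.8988,12.3629) → (88.1083,137.2576), returning to the start.

Shape 4 is a circle drawn with `<circle>`. Its stroke #000000 means cut at S671, F980. After flipping Y the toolpath is (175.4484,51.5282) → (173.3154,58.0929) → (167.7311,62.1502) → (160.8285,62.1502) → (155.2442,58.0929) → (153.1112,51.5282) → (155.2442,44.9635) → (160.8285,40.9062) → (167.7311,40.9062) → (173.3154,44.9635) → (175.4484,51.5282), returning to the start.

Shape 5 is a line segment drawn with `<polyline>`. Its stroke #000000 means cut at S671, F980. After flipping Y the toolpath is (87.3280,53.9246) → (161.1810,83.4057).

(Gcodetools for Inkscape — laser output)
G21
G90
G0 X39.4964 Y70.0675
M4 S671
G1 X61.9955 Y113.1740 F980
G1 X72.4967 Y34.8307
G1 X101.9658 Y30.7379
G1 X146.2683 Y9.6395
G1 X39.4964 Y70.0675
M5
G0 X153.4042 Y14.3037
M4 S671
G1 X161.5665 Y23.7125 F980
G1 X163.3323 Y46.6691
G1 X159.7230 Y73.2775
G1 X151.7603 Y93.6418
G1 X140.4656 Y97.8662
M5
G0 X88.1083 Y137.2576
M4 S671
G1 X158.0558 Y43.5472 F980
G1 X88.0715 Y96.3624
G1 X130.1630 Y68.9745
G1 X49.8988 Y12.3629
G1 X88.1083 Y137.2576
M5
G0 X175.4484 Y51.5282
M4 S671
G1 X173.3154 Y58.0929 F980
G1 X167.7311 Y62.1502
G1 X160.8285 Y62.1502
G1 X155.2442 Y58.0929
G1 X153.1112 Y51.5282
G1 X155.2442 Y44.9635
G1 X160.8285 Y40.9062
G1 X167.7311 Y40.9062
G1 X173.3154 Y44.9635
G1 X175.4484 Y51.5282
M5
G0 X87.3280 Y53.9246
M4 S671
G1 X161.1810 Y83.4057 F980
M5
G0 X0.0000 Y0.0000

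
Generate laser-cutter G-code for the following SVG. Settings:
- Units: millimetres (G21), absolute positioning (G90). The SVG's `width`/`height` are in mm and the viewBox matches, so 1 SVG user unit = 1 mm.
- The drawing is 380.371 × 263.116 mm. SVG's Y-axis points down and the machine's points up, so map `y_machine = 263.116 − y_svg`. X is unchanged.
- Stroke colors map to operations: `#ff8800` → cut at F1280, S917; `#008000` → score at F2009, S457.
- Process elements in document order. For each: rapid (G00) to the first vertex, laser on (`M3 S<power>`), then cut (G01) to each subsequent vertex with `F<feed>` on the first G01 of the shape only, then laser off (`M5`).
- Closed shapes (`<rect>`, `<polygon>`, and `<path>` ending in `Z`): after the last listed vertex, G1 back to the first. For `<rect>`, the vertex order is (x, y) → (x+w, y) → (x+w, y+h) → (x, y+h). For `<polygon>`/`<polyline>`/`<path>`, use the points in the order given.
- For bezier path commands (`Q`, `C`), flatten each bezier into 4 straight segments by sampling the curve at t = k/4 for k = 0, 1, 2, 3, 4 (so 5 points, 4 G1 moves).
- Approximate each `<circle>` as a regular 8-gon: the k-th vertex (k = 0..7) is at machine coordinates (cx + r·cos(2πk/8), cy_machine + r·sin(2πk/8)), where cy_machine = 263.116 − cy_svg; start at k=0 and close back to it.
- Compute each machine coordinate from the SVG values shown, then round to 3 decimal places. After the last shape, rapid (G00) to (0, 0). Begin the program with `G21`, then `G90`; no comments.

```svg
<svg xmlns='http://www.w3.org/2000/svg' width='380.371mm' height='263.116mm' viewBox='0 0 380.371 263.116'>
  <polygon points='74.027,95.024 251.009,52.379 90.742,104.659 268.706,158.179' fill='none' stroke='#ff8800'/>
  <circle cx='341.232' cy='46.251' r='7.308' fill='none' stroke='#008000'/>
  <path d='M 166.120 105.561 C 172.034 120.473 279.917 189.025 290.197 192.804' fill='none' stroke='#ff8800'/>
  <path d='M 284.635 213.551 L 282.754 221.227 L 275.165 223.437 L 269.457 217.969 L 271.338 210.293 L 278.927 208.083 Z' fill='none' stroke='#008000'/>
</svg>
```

G21
G90
G00 X74.027 Y168.092
M3 S917
G01 X251.009 Y210.737 F1280
G01 X90.742 Y158.457
G01 X268.706 Y104.937
G01 X74.027 Y168.092
M5
G00 X348.540 Y216.865
M3 S457
G01 X346.400 Y222.033 F2009
G01 X341.232 Y224.173
G01 X336.064 Y222.033
G01 X333.924 Y216.865
G01 X336.064 Y211.697
G01 X341.232 Y209.557
G01 X346.400 Y211.697
G01 X348.540 Y216.865
M5
G00 X166.120 Y157.555
M3 S917
G01 X186.556 Y138.164 F1280
G01 X226.521 Y109.759
G01 X267.305 Y83.441
G01 X290.197 Y70.312
M5
G00 X284.635 Y49.565
M3 S457
G01 X282.754 Y41.889 F2009
G01 X275.165 Y39.679
G01 X269.457 Y45.147
G01 X271.338 Y52.823
G01 X278.927 Y55.033
G01 X284.635 Y49.565
M5
G00 X0.000 Y0.000

Since the viewBox matches the mm dimensions, user units are millimetres directly. The only transform is the Y-flip y_m = 263.116 − y_svg.

Shape 1 is a closed polygon drawn with `<polygon>`. Its stroke #ff8800 means cut at S917, F1280. After flipping Y the toolpath is (74.027,168.092) → (251.009,210.737) → (90.742,158.457) → (268.706,104.937) → (74.027,168.092), returning to the start.

Shape 2 is a circle drawn with `<circle>`. Its stroke #008000 means score at S457, F2009. After flipping Y the toolpath is (348.540,216.865) → (346.400,222.033) → (341.232,224.173) → (336.064,222.033) → (333.924,216.865) → (336.064,211.697) → (341.232,209.557) → (346.400,211.697) → (348.540,216.865), returning to the start.

Shape 3 is a cubic bezier drawn with `<path>`. Its stroke #ff8800 means cut at S917, F1280. After flipping Y the toolpath is (166.120,157.555) → (186.556,138.164) → (226.521,109.759) → (267.305,83.441) → (290.197,70.312).

Shape 4 is a regular polygon drawn with `<path>`. Its stroke #008000 means score at S457, F2009. After flipping Y the toolpath is (284.635,49.565) → (282.754,41.889) → (275.165,39.679) → (269.457,45.147) → (271.338,52.823) → (278.927,55.033) → (284.635,49.565), returning to the start.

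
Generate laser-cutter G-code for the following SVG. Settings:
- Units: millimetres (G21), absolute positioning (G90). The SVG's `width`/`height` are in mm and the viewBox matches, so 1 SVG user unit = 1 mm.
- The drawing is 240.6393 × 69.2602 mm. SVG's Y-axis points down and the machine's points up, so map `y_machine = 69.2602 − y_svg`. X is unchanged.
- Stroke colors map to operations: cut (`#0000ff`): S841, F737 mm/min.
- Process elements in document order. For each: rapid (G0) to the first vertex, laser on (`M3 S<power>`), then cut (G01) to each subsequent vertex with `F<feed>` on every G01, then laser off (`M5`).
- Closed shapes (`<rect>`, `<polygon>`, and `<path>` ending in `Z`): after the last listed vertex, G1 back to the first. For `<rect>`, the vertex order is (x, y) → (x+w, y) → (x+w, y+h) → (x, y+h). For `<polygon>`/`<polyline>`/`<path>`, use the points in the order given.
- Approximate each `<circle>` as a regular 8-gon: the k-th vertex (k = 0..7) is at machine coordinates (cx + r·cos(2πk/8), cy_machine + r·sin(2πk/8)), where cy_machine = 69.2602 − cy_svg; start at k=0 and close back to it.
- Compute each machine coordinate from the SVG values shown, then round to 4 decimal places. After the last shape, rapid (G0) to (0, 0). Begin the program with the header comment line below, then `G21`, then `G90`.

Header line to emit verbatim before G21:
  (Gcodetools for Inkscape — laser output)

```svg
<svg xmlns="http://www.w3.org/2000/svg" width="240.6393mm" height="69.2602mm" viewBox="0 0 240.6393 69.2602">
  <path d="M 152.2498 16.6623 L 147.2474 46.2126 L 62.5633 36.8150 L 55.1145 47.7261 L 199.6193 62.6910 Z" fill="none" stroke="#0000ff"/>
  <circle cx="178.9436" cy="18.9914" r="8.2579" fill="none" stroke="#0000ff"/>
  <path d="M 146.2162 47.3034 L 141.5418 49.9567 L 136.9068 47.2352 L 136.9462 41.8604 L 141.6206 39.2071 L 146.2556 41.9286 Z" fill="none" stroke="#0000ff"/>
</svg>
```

Since the viewBox matches the mm dimensions, user units are millimetres directly. The only transform is the Y-flip y_m = 69.2602 − y_svg.

Shape 1 is a closed polygon drawn with `<path>`. Its stroke #0000ff means cut at S841, F737. After flipping Y the toolpath is (152.2498,52.5979) → (147.2474,23.0476) → (62.5633,32.4452) → (55.1145,21.5341) → (199.6193,6.5692) → (152.2498,52.5979), returning to the start.

Shape 2 is a circle drawn with `<circle>`. Its stroke #0000ff means cut at S841, F737. After flipping Y the toolpath is (187.2015,50.2688) → (184.7828,56.1080) → (178.9436,58.5267) → (173.1044,56.1080) → (170.6857,50.2688) → (173.1044,44.4296) → (178.9436,42.0109) → (184.7828,44.4296) → (187.2015,50.2688), returning to the start.

Shape 3 is a regular polygon drawn with `<path>`. Its stroke #0000ff means cut at S841, F737. After flipping Y the toolpath is (146.2162,21.9568) → (141.5418,19.3035) → (136.9068,22.0250) → (136.9462,27.3998) → (141.6206,30.0531) → (146.2556,27.3316) → (146.2162,21.9568), returning to the start.

(Gcodetools for Inkscape — laser output)
G21
G90
G0 X152.2498 Y52.5979
M3 S841
G01 X147.2474 Y23.0476 F737
G01 X62.5633 Y32.4452 F737
G01 X55.1145 Y21.5341 F737
G01 X199.6193 Y6.5692 F737
G01 X152.2498 Y52.5979 F737
M5
G0 X187.2015 Y50.2688
M3 S841
G01 X184.7828 Y56.1080 F737
G01 X178.9436 Y58.5267 F737
G01 X173.1044 Y56.1080 F737
G01 X170.6857 Y50.2688 F737
G01 X173.1044 Y44.4296 F737
G01 X178.9436 Y42.0109 F737
G01 X184.7828 Y44.4296 F737
G01 X187.2015 Y50.2688 F737
M5
G0 X146.2162 Y21.9568
M3 S841
G01 X141.5418 Y19.3035 F737
G01 X136.9068 Y22.0250 F737
G01 X136.9462 Y27.3998 F737
G01 X141.6206 Y30.0531 F737
G01 X146.2556 Y27.3316 F737
G01 X146.2162 Y21.9568 F737
M5
G0 X0.0000 Y0.0000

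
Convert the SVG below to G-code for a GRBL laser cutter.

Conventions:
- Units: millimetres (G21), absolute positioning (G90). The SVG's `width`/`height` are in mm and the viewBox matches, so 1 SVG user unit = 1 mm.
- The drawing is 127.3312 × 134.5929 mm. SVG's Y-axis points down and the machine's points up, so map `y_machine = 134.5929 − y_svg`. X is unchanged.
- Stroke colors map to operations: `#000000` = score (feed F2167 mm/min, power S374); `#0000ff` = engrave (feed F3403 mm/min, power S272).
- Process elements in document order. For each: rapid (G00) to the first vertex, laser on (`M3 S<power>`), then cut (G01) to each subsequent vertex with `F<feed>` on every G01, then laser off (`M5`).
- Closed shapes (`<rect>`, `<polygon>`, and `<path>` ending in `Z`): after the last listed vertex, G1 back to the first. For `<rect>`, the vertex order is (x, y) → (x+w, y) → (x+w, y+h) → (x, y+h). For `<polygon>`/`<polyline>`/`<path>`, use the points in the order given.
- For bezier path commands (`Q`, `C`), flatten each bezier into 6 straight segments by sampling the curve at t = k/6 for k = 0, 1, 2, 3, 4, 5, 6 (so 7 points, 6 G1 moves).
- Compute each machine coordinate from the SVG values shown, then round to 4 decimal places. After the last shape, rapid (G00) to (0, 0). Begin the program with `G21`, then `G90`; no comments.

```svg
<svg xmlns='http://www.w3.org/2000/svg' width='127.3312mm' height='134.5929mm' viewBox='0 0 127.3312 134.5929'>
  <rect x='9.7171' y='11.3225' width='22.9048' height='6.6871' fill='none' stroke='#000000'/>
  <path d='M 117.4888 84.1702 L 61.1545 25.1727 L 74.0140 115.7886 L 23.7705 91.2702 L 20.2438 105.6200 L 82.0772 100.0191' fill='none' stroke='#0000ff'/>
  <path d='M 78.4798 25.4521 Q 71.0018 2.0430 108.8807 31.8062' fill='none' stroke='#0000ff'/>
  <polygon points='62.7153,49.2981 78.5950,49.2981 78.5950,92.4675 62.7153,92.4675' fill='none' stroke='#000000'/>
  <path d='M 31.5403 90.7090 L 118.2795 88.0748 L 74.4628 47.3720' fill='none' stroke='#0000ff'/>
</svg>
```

G21
G90
G00 X9.7171 Y123.2704
M3 S374
G01 X32.6219 Y123.2704 F2167
G01 X32.6219 Y116.5833 F2167
G01 X9.7171 Y116.5833 F2167
G01 X9.7171 Y123.2704 F2167
M5
G00 X117.4888 Y50.4227
M3 S272
G01 X61.1545 Y109.4202 F3403
G01 X74.0140 Y18.8043 F3403
G01 X23.7705 Y43.3227 F3403
G01 X20.2438 Y28.9729 F3403
G01 X82.0772 Y34.5738 F3403
M5
G00 X78.4798 Y109.1408
M3 S272
G01 X77.2470 Y115.4668 F3403
G01 X78.5341 Y118.8388 F3403
G01 X82.3410 Y119.2568 F3403
G01 X88.6678 Y116.7208 F3403
G01 X97.5143 Y111.2308 F3403
G01 X108.8807 Y102.7867 F3403
M5
G00 X62.7153 Y85.2948
M3 S374
G01 X78.5950 Y85.2948 F2167
G01 X78.5950 Y42.1254 F2167
G01 X62.7153 Y42.1254 F2167
G01 X62.7153 Y85.2948 F2167
M5
G00 X31.5403 Y43.8839
M3 S272
G01 X118.2795 Y46.5181 F3403
G01 X74.4628 Y87.2209 F3403
M5
G00 X0.0000 Y0.0000

viewBox `0 0 127.3312 134.5929` with mm width/height → 1 unit = 1 mm. Flip: y_m = 134.5929 − y_svg.

**Shape 1** — `<rect>` rectangle, stroke `#000000` → score (S374, F2167). Machine vertices: (9.7171,123.2704) → (32.6219,123.2704) → (32.6219,116.5833) → (9.7171,116.5833) → (9.7171,123.2704). Closed: final G1 returns to the first vertex.

**Shape 2** — `<path>` open polyline, stroke `#0000ff` → engrave (S272, F3403). Machine vertices: (117.4888,50.4227) → (61.1545,109.4202) → (74.0140,18.8043) → (23.7705,43.3227) → (20.2438,28.9729) → (82.0772,34.5738). Open path.

**Shape 3** — `<path>` quadratic bezier, stroke `#0000ff` → engrave (S272, F3403). Control points (SVG): P0=(78.4798,25.4521), P1=(71.0018,2.0430), P2=(108.8807,31.8062); sampled at t=k/6. Machine vertices: (78.4798,109.1408) → (77.2470,115.4668) → (78.5341,118.8388) → (82.3410,119.2568) → (88.6678,116.7208) → (97.5143,111.2308) → (108.8807,102.7867). Open path.

**Shape 4** — `<polygon>` rectangle, stroke `#000000` → score (S374, F2167). Machine vertices: (62.7153,85.2948) → (78.5950,85.2948) → (78.5950,42.1254) → (62.7153,42.1254) → (62.7153,85.2948). Closed: final G1 returns to the first vertex.

**Shape 5** — `<path>` open polyline, stroke `#0000ff` → engrave (S272, F3403). Machine vertices: (31.5403,43.8839) → (118.2795,46.5181) → (74.4628,87.2209). Open path.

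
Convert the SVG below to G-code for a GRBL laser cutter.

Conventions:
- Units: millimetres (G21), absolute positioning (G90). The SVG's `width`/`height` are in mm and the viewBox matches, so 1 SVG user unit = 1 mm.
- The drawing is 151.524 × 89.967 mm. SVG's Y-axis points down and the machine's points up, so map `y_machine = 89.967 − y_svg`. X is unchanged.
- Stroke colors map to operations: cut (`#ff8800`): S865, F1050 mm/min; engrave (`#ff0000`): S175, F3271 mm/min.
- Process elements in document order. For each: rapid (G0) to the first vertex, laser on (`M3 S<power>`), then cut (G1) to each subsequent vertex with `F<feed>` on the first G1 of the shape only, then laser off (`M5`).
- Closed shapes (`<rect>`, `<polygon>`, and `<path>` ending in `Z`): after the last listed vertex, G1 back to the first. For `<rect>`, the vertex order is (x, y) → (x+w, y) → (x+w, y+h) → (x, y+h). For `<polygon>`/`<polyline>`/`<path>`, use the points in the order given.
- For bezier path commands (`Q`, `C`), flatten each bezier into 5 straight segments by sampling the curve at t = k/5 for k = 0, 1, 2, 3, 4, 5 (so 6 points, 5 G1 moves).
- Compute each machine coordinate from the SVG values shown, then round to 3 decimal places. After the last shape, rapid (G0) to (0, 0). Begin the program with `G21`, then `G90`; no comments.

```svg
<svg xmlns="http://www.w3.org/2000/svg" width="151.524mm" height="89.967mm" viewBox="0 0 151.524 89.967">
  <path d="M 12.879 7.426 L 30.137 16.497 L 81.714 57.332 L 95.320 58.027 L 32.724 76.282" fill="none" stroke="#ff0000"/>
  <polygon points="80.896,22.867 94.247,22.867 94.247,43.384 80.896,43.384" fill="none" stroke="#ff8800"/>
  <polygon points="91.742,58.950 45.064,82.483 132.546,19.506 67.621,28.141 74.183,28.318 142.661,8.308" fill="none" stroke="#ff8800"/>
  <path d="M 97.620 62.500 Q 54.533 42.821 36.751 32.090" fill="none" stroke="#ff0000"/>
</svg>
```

Since the viewBox matches the mm dimensions, user units are millimetres directly. The only transform is the Y-flip y_m = 89.967 − y_svg.

Shape 1 is a open polyline drawn with `<path>`. Its stroke #ff0000 means engrave at S175, F3271. After flipping Y the toolpath is (12.879,82.541) → (30.137,73.470) → (81.714,32.635) → (95.320,31.940) → (32.724,13.685).

Shape 2 is a rectangle drawn with `<polygon>`. Its stroke #ff8800 means cut at S865, F1050. After flipping Y the toolpath is (80.896,67.100) → (94.247,67.100) → (94.247,46.583) → (80.896,46.583) → (80.896,67.100), returning to the start.

Shape 3 is a closed polygon drawn with `<polygon>`. Its stroke #ff8800 means cut at S865, F1050. After flipping Y the toolpath is (91.742,31.017) → (45.064,7.484) → (132.546,70.461) → (67.621,61.826) → (74.183,61.649) → (142.661,81.659) → (91.742,31.017), returning to the start.

Shape 4 is a quadratic bezier drawn with `<path>`. Its stroke #ff0000 means engrave at S175, F3271. After flipping Y the toolpath is (97.620,27.467) → (81.397,34.981) → (67.199,41.779) → (55.025,47.861) → (44.876,53.227) → (36.751,57.877).

G21
G90
G0 X12.879 Y82.541
M3 S175
G1 X30.137 Y73.470 F3271
G1 X81.714 Y32.635
G1 X95.320 Y31.940
G1 X32.724 Y13.685
M5
G0 X80.896 Y67.100
M3 S865
G1 X94.247 Y67.100 F1050
G1 X94.247 Y46.583
G1 X80.896 Y46.583
G1 X80.896 Y67.100
M5
G0 X91.742 Y31.017
M3 S865
G1 X45.064 Y7.484 F1050
G1 X132.546 Y70.461
G1 X67.621 Y61.826
G1 X74.183 Y61.649
G1 X142.661 Y81.659
G1 X91.742 Y31.017
M5
G0 X97.620 Y27.467
M3 S175
G1 X81.397 Y34.981 F3271
G1 X67.199 Y41.779
G1 X55.025 Y47.861
G1 X44.876 Y53.227
G1 X36.751 Y57.877
M5
G0 X0.000 Y0.000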